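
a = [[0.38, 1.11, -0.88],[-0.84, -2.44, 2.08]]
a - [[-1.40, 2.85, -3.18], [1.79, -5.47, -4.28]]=[[1.78,-1.74,2.30], [-2.63,3.03,6.36]]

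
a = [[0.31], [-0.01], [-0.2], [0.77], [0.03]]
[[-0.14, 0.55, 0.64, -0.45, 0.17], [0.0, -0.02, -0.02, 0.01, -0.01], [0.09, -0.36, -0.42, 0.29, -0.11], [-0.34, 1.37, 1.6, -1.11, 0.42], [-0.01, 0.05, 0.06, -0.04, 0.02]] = a @ [[-0.44,1.78,2.08,-1.44,0.55]]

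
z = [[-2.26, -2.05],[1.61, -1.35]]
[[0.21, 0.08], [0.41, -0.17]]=z @ [[0.09, -0.07], [-0.20, 0.04]]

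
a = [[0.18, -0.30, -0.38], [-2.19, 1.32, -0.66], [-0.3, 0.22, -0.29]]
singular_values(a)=[2.68, 0.5, 0.09]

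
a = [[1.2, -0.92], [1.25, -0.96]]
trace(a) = 0.24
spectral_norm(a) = 2.18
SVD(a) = [[-0.69, -0.72], [-0.72, 0.69]] @ diag([2.184147238972987, 0.0009156891826305919]) @ [[-0.79,  0.61], [-0.61,  -0.79]]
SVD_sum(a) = [[1.2,-0.92], [1.25,-0.96]] + [[0.00, 0.0], [-0.0, -0.0]]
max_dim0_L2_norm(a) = 1.73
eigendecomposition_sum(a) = [[1.17, -0.89],[1.21, -0.92]] + [[0.03, -0.03], [0.04, -0.04]]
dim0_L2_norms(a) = [1.73, 1.33]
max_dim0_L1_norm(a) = 2.45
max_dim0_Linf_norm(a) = 1.25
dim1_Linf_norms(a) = [1.2, 1.25]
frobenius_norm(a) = 2.18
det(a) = -0.00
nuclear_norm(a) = 2.19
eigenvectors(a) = [[0.69, 0.61], [0.72, 0.80]]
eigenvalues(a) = [0.25, -0.01]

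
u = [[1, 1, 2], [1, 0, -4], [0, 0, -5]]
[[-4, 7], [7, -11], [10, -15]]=u @[[-1, 1], [1, 0], [-2, 3]]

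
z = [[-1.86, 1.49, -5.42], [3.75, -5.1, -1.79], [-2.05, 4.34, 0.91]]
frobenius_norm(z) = 10.11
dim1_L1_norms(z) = [8.77, 10.64, 7.3]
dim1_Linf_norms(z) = [5.42, 5.1, 4.34]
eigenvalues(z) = [(-7.48+0j), (0.72+2.1j), (0.72-2.1j)]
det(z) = -36.98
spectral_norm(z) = 8.25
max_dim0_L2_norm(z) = 6.86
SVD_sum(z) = [[-0.95,1.44,0.17], [3.55,-5.37,-0.62], [-2.64,4.0,0.46]] + [[-0.88, 0.07, -5.59], [-0.17, 0.01, -1.11], [0.08, -0.01, 0.52]] + [[-0.03, -0.02, 0.0], [0.37, 0.25, -0.06], [0.51, 0.35, -0.08]]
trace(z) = -6.05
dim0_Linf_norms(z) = [3.75, 5.1, 5.42]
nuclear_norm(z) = 14.82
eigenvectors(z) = [[-0.62+0.00j, -0.76+0.00j, -0.76-0.00j], [(0.62+0j), (-0.52+0.09j), (-0.52-0.09j)], [-0.47+0.00j, (0.22+0.32j), 0.22-0.32j]]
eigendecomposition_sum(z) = [[-2.90+0.00j, (3.76-0j), -1.07+0.00j], [(2.9-0j), -3.77+0.00j, (1.07-0j)], [-2.21+0.00j, (2.87-0j), (-0.82+0j)]] + [[0.52+0.54j, (-1.14+0.98j), (-2.17+0.57j)], [0.42+0.31j, (-0.67+0.81j), -1.43+0.66j], [(0.08-0.37j), (0.74+0.2j), 0.86+0.75j]] + [[0.52-0.54j, -1.14-0.98j, -2.17-0.57j], [0.42-0.31j, -0.67-0.81j, (-1.43-0.66j)], [0.08+0.37j, (0.74-0.2j), (0.86-0.75j)]]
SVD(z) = [[0.21, 0.98, -0.04], [-0.78, 0.19, 0.59], [0.58, -0.09, 0.81]] @ diag([8.247068827846105, 5.795355242658292, 0.7737010793336613]) @ [[-0.55, 0.83, 0.1], [-0.16, 0.01, -0.99], [0.82, 0.56, -0.12]]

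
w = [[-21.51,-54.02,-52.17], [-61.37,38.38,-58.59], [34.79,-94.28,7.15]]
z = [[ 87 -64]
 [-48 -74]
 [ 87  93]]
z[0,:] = [87, -64]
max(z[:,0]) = 87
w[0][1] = -54.02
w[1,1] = 38.38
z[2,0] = 87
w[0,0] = -21.51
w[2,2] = 7.15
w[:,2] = [-52.17, -58.59, 7.15]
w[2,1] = -94.28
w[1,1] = 38.38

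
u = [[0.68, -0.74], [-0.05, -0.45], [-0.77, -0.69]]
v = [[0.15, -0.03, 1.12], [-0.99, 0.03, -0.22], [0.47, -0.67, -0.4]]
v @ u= [[-0.76, -0.87], [-0.51, 0.87], [0.66, 0.23]]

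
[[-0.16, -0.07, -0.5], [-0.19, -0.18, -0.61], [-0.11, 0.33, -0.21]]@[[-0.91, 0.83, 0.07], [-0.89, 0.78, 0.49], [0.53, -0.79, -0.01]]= [[-0.06, 0.21, -0.04], [0.01, 0.18, -0.10], [-0.30, 0.33, 0.16]]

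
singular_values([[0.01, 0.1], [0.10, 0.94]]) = [0.95, 0.0]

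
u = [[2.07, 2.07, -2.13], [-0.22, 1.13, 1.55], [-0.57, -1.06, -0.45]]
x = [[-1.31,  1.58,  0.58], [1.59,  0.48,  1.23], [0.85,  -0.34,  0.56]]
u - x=[[3.38, 0.49, -2.71], [-1.81, 0.65, 0.32], [-1.42, -0.72, -1.01]]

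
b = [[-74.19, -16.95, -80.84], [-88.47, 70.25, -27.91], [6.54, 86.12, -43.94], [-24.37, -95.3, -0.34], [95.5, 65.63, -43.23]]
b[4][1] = 65.63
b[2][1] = 86.12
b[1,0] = -88.47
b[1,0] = -88.47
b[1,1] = 70.25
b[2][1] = 86.12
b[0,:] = [-74.19, -16.95, -80.84]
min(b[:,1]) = -95.3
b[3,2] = -0.34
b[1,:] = [-88.47, 70.25, -27.91]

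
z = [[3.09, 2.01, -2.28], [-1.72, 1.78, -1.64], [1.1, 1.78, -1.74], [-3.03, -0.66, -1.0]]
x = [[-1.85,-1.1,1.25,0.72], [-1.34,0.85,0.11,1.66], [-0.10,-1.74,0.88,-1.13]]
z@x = [[-8.18, 2.28, 2.08, 8.14],  [0.96, 6.26, -3.4, 3.57],  [-4.25, 3.33, 0.04, 5.71],  [6.59, 4.51, -4.74, -2.15]]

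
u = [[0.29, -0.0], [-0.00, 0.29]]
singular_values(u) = [0.29, 0.29]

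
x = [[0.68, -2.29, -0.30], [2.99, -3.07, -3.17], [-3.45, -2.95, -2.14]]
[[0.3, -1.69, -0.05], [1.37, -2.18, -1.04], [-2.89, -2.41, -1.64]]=x @[[0.69, 0.05, 0.17], [0.05, 0.75, 0.01], [0.17, 0.01, 0.48]]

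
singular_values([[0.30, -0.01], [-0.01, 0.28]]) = [0.3, 0.28]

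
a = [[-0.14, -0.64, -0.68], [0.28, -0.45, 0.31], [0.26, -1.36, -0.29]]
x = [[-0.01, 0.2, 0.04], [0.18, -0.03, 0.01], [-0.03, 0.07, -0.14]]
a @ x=[[-0.09,-0.06,0.08], [-0.09,0.09,-0.04], [-0.24,0.07,0.04]]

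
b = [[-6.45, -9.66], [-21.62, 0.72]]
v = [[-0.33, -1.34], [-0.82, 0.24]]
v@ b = [[31.1,  2.22], [0.10,  8.09]]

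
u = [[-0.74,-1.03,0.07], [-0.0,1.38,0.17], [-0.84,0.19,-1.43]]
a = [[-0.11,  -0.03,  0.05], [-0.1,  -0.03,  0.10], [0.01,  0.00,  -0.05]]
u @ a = [[0.19, 0.05, -0.14], [-0.14, -0.04, 0.13], [0.06, 0.02, 0.05]]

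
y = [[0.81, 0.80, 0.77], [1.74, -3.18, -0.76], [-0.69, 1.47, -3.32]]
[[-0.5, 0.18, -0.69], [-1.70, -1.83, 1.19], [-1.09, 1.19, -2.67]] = y@[[-0.97, -0.18, -0.57],[-0.11, 0.50, -0.82],[0.48, -0.1, 0.56]]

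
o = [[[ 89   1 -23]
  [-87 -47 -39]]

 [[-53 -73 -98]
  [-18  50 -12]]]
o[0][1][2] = -39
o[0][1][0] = -87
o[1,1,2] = -12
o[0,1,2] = -39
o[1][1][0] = -18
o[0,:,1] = [1, -47]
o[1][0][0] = -53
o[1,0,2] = -98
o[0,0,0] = 89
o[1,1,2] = -12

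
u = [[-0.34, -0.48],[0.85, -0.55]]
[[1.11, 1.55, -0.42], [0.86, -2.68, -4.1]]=u@[[-0.33, -3.59, -2.92], [-2.07, -0.68, 2.94]]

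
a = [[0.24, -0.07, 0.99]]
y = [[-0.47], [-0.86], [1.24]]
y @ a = [[-0.11, 0.03, -0.47], [-0.21, 0.06, -0.85], [0.3, -0.09, 1.23]]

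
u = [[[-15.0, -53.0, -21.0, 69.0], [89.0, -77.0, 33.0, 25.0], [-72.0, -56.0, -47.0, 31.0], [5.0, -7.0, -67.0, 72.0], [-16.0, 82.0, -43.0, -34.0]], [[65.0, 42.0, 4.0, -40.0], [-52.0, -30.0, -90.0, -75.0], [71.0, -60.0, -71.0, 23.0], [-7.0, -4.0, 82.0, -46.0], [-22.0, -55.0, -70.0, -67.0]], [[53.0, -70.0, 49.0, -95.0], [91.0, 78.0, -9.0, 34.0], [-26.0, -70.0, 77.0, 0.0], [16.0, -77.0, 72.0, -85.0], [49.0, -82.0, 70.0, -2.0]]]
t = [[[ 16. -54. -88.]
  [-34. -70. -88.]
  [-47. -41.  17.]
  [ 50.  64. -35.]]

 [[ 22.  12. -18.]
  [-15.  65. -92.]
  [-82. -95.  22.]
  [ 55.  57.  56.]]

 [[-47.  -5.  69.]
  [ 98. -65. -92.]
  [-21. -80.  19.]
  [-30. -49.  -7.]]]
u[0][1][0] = 89.0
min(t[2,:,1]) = -80.0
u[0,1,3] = 25.0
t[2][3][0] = -30.0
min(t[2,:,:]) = -92.0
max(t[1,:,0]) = 55.0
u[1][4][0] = -22.0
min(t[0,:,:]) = -88.0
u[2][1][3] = 34.0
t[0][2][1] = -41.0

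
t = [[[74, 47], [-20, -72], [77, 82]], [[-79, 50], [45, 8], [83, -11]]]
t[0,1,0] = -20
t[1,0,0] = -79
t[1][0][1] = 50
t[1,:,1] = [50, 8, -11]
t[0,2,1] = 82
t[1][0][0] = -79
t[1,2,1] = -11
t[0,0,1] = 47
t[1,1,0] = 45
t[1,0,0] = -79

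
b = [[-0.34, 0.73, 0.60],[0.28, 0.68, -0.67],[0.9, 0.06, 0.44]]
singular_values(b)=[1.0, 1.0, 0.99]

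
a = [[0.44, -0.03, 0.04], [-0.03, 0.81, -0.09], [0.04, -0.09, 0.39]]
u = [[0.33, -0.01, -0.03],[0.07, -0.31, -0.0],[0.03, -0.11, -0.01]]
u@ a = [[0.14, -0.02, 0.0], [0.04, -0.25, 0.03], [0.02, -0.09, 0.01]]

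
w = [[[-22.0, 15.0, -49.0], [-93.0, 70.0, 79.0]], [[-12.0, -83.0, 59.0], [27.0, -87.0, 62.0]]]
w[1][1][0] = 27.0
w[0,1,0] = -93.0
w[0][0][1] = 15.0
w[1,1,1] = -87.0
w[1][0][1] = -83.0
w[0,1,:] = [-93.0, 70.0, 79.0]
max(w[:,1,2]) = 79.0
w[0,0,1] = 15.0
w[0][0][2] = -49.0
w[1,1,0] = 27.0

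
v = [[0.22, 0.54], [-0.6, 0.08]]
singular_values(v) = [0.67, 0.51]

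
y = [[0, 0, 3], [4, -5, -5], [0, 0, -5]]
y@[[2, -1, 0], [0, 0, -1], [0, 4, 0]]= [[0, 12, 0], [8, -24, 5], [0, -20, 0]]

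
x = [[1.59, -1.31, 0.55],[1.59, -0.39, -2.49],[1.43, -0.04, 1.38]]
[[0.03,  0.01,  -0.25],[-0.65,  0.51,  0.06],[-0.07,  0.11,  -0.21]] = x@[[-0.21, 0.19, -0.07], [-0.21, 0.18, 0.07], [0.16, -0.11, -0.08]]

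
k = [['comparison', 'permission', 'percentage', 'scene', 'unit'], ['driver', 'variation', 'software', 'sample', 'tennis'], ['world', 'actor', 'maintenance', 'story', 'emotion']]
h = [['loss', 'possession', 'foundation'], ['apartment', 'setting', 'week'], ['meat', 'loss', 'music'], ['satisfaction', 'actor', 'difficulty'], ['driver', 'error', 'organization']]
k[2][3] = 'story'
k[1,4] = 'tennis'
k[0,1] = 'permission'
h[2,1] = 'loss'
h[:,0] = ['loss', 'apartment', 'meat', 'satisfaction', 'driver']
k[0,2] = 'percentage'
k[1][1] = 'variation'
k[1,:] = ['driver', 'variation', 'software', 'sample', 'tennis']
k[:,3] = ['scene', 'sample', 'story']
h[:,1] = ['possession', 'setting', 'loss', 'actor', 'error']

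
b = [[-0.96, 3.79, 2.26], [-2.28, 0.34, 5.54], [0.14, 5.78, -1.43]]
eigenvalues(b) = [3.66, 0.36, -6.08]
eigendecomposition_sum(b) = [[-1.72, 3.69, 3.25], [-1.24, 2.65, 2.33], [-1.45, 3.11, 2.74]] + [[0.55, -0.34, -0.36], [0.06, -0.04, -0.04], [0.23, -0.14, -0.15]] + [[0.21,  0.44,  -0.63], [-1.10,  -2.27,  3.25], [1.36,  2.81,  -4.02]]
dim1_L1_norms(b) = [7.01, 8.16, 7.35]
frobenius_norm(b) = 9.58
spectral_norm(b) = 7.06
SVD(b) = [[0.64, -0.05, 0.77], [0.45, -0.78, -0.43], [0.62, 0.62, -0.48]] @ diag([7.06269396314825, 6.47756112527655, 0.1770758346450384]) @ [[-0.22, 0.87, 0.43],[0.3, 0.48, -0.82],[0.93, 0.05, 0.37]]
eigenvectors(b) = [[0.67, 0.92, 0.12],[0.48, 0.1, -0.62],[0.56, 0.38, 0.77]]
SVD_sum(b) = [[-0.99, 3.93, 1.95], [-0.71, 2.8, 1.39], [-0.97, 3.84, 1.91]] + [[-0.09, -0.15, 0.26], [-1.50, -2.45, 4.18], [1.19, 1.94, -3.31]] + [[0.13, 0.01, 0.05], [-0.07, -0.00, -0.03], [-0.08, -0.00, -0.03]]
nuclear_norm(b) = 13.72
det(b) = -8.10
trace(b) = -2.05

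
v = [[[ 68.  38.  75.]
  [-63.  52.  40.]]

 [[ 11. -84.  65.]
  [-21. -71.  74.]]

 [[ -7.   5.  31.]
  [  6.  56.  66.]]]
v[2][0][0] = -7.0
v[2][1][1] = 56.0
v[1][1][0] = -21.0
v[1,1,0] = -21.0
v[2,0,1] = 5.0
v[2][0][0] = -7.0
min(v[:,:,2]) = 31.0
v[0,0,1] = 38.0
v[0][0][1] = 38.0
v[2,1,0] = 6.0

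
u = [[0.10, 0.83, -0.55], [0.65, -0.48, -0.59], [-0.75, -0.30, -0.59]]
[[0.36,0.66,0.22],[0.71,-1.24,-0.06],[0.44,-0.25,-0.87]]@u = [[0.3, -0.08, -0.72], [-0.69, 1.2, 0.38], [0.53, 0.75, 0.42]]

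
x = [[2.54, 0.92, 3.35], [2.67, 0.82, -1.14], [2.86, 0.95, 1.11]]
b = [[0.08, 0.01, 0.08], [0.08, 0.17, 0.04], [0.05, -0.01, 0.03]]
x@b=[[0.44,0.15,0.34], [0.22,0.18,0.21], [0.36,0.18,0.3]]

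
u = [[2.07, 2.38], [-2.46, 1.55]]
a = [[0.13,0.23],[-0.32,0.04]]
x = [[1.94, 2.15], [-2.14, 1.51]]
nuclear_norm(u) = 6.04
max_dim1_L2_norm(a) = 0.32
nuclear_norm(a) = 0.58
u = a + x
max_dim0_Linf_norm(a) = 0.32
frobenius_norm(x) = 3.90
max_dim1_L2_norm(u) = 3.15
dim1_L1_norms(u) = [4.45, 4.01]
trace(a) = 0.17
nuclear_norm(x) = 5.51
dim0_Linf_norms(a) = [0.32, 0.23]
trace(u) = 3.62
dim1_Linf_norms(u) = [2.38, 2.46]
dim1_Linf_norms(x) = [2.15, 2.14]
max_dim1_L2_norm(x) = 2.9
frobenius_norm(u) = 4.29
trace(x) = 3.45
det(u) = 9.06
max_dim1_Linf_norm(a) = 0.32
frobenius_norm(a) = 0.42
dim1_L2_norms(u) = [3.15, 2.91]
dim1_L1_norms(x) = [4.09, 3.65]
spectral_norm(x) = 2.97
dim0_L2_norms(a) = [0.35, 0.23]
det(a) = 0.08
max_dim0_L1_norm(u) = 4.53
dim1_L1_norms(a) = [0.36, 0.36]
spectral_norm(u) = 3.29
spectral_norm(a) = 0.35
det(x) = 7.53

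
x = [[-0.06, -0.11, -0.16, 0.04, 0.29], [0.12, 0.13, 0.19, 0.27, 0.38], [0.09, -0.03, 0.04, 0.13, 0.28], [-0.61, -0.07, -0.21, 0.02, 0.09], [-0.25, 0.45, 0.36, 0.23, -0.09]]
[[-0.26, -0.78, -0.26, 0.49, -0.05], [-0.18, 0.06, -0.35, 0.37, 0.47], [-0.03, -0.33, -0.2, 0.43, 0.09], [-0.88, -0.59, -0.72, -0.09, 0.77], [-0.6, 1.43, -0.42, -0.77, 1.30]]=x@[[1.29,0.09,1.25,0.24,-1.78],[-1.42,1.92,0.31,-0.92,0.25],[0.55,1.42,-0.70,0.72,1.62],[0.37,-0.12,-0.3,-1.63,0.82],[-0.92,-1.14,-0.85,2.00,0.32]]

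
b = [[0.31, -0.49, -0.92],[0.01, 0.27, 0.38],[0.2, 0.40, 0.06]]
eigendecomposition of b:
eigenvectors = [[(0.58+0j), (0.93+0j), (0.93-0j)], [(-0.57+0j), (-0.23-0.16j), -0.23+0.16j], [0.58+0.00j, (0.05-0.24j), 0.05+0.24j]]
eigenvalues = [(-0.13+0j), (0.38+0.33j), (0.38-0.33j)]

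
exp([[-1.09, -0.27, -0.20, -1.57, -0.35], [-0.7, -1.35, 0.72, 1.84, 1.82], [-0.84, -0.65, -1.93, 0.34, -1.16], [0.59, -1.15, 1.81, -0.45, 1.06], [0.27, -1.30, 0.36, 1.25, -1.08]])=[[0.19, 0.42, -0.39, -0.53, 0.01], [0.06, -0.54, 0.56, 0.63, 0.12], [-0.21, 0.05, 0.15, 0.07, -0.21], [0.15, -0.30, 0.13, -0.07, -0.36], [0.18, -0.25, -0.09, -0.25, -0.07]]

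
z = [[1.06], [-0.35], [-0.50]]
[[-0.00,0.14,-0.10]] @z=[[0.00]]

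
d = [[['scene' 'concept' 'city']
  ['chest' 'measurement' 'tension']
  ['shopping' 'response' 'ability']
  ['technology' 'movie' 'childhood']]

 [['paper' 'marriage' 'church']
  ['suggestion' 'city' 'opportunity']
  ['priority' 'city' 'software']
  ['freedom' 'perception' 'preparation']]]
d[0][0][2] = 'city'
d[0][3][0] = 'technology'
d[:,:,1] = [['concept', 'measurement', 'response', 'movie'], ['marriage', 'city', 'city', 'perception']]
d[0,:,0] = ['scene', 'chest', 'shopping', 'technology']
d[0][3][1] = 'movie'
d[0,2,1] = 'response'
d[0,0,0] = 'scene'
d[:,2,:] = [['shopping', 'response', 'ability'], ['priority', 'city', 'software']]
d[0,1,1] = 'measurement'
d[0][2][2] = 'ability'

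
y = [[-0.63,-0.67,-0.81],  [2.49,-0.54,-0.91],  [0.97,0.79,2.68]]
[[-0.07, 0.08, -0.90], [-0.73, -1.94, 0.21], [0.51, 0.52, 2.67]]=y@[[-0.20, -0.63, 0.39], [-0.03, -0.06, -0.08], [0.27, 0.44, 0.88]]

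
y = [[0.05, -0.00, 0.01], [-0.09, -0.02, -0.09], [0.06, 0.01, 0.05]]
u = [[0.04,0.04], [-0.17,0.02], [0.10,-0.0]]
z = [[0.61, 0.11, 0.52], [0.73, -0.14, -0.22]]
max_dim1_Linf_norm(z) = 0.73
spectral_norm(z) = 0.97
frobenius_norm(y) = 0.16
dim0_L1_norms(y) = [0.2, 0.03, 0.15]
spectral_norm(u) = 0.20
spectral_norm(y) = 0.16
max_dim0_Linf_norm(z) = 0.73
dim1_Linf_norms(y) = [0.05, 0.09, 0.06]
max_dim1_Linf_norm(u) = 0.17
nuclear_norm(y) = 0.19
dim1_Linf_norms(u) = [0.04, 0.17, 0.1]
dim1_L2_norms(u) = [0.06, 0.17, 0.1]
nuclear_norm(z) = 1.53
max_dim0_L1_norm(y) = 0.2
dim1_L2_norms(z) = [0.81, 0.78]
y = u @ z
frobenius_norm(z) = 1.12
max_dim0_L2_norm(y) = 0.12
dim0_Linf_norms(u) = [0.17, 0.04]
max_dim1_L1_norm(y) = 0.2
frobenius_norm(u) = 0.21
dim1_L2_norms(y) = [0.05, 0.13, 0.08]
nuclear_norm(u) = 0.25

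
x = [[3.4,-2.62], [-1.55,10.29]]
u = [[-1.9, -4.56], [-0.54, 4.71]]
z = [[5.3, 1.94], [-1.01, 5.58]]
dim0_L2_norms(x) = [3.74, 10.62]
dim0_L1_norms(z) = [6.31, 7.52]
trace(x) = 13.69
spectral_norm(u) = 6.63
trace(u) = 2.81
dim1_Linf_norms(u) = [4.56, 4.71]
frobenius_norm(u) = 6.85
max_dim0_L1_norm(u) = 9.27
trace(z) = 10.88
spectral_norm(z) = 6.12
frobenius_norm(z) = 8.00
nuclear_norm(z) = 11.27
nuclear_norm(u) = 8.35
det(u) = -11.41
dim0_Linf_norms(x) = [3.4, 10.29]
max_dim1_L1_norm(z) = 7.24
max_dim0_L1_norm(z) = 7.52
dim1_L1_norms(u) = [6.46, 5.25]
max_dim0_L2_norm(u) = 6.56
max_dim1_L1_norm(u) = 6.46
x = z + u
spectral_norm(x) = 10.89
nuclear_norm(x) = 13.73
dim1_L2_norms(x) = [4.29, 10.41]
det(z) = 31.53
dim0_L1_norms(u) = [2.44, 9.27]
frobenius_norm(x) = 11.26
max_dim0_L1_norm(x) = 12.91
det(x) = 30.92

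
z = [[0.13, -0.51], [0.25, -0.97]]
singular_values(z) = [1.13, 0.0]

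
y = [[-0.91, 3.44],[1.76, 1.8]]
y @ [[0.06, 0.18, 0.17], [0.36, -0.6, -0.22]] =[[1.18, -2.23, -0.91], [0.75, -0.76, -0.10]]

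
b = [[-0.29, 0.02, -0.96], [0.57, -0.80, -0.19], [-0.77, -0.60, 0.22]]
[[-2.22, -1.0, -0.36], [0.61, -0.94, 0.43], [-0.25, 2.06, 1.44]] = b@[[1.18, -1.83, -0.76],[-0.39, -0.51, -1.22],[1.95, 1.58, 0.58]]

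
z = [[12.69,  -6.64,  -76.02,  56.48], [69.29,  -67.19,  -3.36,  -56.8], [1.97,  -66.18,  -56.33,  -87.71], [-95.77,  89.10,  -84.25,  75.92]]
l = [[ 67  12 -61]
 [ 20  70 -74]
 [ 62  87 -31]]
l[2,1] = 87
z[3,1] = 89.1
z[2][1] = -66.18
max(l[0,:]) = 67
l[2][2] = -31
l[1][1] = 70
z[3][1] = 89.1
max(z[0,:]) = 56.48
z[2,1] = -66.18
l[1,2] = -74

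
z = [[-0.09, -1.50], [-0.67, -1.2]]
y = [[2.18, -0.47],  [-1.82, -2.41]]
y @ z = [[0.12, -2.71], [1.78, 5.62]]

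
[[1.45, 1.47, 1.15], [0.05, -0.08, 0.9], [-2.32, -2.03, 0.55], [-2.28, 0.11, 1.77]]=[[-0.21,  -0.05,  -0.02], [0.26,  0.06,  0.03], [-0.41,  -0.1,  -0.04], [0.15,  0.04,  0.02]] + [[1.66, 1.52, 1.17],[-0.21, -0.14, 0.87],[-1.91, -1.93, 0.59],[-2.43, 0.07, 1.75]]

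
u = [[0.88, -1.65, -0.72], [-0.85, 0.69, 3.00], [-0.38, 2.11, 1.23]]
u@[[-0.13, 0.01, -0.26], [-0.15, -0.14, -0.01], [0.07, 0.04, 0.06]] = [[0.08, 0.21, -0.26],[0.22, 0.01, 0.39],[-0.18, -0.25, 0.15]]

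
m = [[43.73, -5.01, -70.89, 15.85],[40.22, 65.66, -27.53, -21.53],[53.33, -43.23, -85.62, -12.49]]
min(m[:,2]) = -85.62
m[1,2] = -27.53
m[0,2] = -70.89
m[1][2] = -27.53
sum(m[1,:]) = 56.81999999999999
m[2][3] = -12.49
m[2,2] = -85.62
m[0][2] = -70.89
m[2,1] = -43.23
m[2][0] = 53.33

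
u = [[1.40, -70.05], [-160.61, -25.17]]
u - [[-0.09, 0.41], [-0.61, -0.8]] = [[1.49, -70.46], [-160.0, -24.37]]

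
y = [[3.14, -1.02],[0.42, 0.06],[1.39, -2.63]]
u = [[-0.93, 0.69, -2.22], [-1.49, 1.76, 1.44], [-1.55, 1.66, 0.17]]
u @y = [[-5.72, 6.83], [-1.94, -2.16], [-3.93, 1.23]]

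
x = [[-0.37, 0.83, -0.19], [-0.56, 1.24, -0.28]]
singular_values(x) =[1.67, 0.0]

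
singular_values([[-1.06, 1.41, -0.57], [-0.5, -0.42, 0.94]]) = [1.9, 1.07]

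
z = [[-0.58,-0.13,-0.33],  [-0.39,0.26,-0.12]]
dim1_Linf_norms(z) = [0.58, 0.39]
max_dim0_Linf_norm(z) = 0.58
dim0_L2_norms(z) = [0.7, 0.29, 0.35]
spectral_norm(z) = 0.78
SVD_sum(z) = [[-0.59, 0.02, -0.29], [-0.37, 0.01, -0.18]] + [[0.01, -0.15, -0.04], [-0.02, 0.25, 0.06]]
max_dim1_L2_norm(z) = 0.68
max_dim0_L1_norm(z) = 0.97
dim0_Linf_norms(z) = [0.58, 0.26, 0.33]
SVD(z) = [[-0.85, -0.53], [-0.53, 0.85]] @ diag([0.7788887613058942, 0.29938653528736003]) @ [[0.9, -0.03, 0.44], [-0.08, 0.97, 0.24]]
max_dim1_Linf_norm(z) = 0.58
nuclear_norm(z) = 1.08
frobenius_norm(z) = 0.83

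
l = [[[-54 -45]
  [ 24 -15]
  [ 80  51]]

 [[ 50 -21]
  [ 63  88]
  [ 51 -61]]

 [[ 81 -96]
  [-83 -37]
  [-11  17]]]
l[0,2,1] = 51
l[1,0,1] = -21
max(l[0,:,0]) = 80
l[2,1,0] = -83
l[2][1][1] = -37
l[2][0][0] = 81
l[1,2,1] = -61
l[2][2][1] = 17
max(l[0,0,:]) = -45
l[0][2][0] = 80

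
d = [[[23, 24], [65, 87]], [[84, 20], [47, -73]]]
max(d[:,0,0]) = 84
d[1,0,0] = 84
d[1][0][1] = 20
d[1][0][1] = 20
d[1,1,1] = -73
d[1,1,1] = -73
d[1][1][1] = -73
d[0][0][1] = 24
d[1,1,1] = -73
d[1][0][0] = 84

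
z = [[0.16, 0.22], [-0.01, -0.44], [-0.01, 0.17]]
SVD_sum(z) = [[0.04, 0.24],[-0.07, -0.43],[0.02, 0.16]] + [[0.12, -0.02], [0.06, -0.01], [-0.03, 0.01]]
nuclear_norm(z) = 0.67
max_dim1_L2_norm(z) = 0.44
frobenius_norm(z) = 0.54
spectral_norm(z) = 0.53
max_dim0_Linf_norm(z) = 0.44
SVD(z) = [[0.46, 0.88], [-0.83, 0.39], [0.32, -0.25]] @ diag([0.5259531375256973, 0.1416802637168458]) @ [[0.15,0.99], [0.99,-0.15]]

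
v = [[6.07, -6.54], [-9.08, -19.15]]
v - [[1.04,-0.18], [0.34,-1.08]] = [[5.03, -6.36], [-9.42, -18.07]]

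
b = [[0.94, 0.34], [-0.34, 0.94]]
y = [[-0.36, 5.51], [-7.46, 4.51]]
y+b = [[0.58, 5.85], [-7.80, 5.45]]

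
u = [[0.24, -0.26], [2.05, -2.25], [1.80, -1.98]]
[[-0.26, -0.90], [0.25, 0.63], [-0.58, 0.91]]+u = [[-0.02, -1.16], [2.30, -1.62], [1.22, -1.07]]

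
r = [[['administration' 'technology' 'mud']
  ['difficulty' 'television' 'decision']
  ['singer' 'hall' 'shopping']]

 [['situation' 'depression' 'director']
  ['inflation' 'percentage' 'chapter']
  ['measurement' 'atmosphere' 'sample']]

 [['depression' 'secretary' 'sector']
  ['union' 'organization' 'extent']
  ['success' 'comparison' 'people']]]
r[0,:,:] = [['administration', 'technology', 'mud'], ['difficulty', 'television', 'decision'], ['singer', 'hall', 'shopping']]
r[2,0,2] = 'sector'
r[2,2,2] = 'people'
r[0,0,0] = 'administration'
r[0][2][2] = 'shopping'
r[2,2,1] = 'comparison'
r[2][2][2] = 'people'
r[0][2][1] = 'hall'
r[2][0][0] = 'depression'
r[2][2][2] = 'people'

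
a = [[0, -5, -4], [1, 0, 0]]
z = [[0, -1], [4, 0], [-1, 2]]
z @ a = [[-1, 0, 0], [0, -20, -16], [2, 5, 4]]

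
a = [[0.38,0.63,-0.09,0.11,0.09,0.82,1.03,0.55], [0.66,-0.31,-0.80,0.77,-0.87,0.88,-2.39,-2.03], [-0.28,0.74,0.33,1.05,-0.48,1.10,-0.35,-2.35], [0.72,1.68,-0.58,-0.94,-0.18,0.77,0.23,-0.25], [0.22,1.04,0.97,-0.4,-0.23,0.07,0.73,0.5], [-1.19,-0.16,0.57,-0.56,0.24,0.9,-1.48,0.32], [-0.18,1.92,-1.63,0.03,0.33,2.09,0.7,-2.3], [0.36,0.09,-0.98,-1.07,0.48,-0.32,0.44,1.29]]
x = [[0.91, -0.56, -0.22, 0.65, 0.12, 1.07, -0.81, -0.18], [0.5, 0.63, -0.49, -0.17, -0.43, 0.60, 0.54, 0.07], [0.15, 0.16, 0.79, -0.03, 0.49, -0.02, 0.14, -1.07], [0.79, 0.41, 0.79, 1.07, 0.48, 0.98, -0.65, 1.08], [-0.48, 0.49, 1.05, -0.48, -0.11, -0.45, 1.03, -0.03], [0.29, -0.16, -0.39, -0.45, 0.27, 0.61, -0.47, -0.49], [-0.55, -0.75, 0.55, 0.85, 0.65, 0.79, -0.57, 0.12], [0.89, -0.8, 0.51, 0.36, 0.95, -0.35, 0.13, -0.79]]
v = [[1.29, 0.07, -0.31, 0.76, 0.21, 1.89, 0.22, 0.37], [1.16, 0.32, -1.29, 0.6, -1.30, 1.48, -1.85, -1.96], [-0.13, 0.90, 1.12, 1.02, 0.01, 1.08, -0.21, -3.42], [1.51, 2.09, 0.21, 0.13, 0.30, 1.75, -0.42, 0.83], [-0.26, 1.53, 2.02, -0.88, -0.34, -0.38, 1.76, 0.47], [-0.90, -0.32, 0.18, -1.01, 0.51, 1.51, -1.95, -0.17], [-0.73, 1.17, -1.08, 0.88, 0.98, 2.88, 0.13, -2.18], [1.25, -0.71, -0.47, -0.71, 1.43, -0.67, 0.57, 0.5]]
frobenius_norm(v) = 9.51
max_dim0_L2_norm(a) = 4.16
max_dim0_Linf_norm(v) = 3.42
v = x + a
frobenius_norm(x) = 4.88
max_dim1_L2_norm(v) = 4.23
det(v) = -1257.77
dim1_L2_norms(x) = [1.86, 1.33, 1.44, 2.31, 1.75, 1.17, 1.81, 1.87]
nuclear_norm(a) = 16.53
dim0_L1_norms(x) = [4.56, 3.96, 4.79, 4.06, 3.5, 4.87, 4.34, 3.83]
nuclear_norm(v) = 23.31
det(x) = -2.75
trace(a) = 2.12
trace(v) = 4.66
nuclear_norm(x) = 11.64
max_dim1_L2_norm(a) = 4.08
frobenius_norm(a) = 7.70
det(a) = 0.00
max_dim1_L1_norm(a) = 9.18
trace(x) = 2.54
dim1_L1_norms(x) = [4.52, 3.43, 2.85, 6.25, 4.12, 3.13, 4.83, 4.78]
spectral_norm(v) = 6.40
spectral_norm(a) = 5.43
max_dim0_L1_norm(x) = 4.87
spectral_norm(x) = 3.16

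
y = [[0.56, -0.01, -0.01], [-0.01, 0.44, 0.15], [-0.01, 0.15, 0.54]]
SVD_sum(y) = [[0.02, -0.06, -0.08], [-0.06, 0.22, 0.30], [-0.08, 0.3, 0.42]] + [[0.54,0.04,0.07], [0.04,0.0,0.01], [0.07,0.01,0.01]] + [[0.0, 0.00, -0.0],[0.00, 0.22, -0.16],[-0.0, -0.16, 0.11]]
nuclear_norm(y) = 1.54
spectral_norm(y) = 0.65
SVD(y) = [[0.15, 0.99, -0.01], [-0.58, 0.08, -0.81], [-0.8, 0.13, 0.58]] @ diag([0.6502729260048775, 0.5578635117875892, 0.33186356220753316]) @ [[0.15, -0.58, -0.80], [0.99, 0.08, 0.13], [-0.01, -0.81, 0.58]]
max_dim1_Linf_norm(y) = 0.56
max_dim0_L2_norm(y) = 0.56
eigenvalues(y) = [0.56, 0.65, 0.33]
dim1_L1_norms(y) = [0.58, 0.6, 0.7]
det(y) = 0.12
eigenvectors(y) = [[-0.99, -0.15, -0.01], [-0.08, 0.58, -0.81], [-0.13, 0.8, 0.58]]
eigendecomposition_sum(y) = [[0.54, 0.04, 0.07], [0.04, 0.0, 0.01], [0.07, 0.01, 0.01]] + [[0.02, -0.06, -0.08], [-0.06, 0.22, 0.3], [-0.08, 0.30, 0.42]] + [[0.0, 0.00, -0.0], [0.00, 0.22, -0.16], [-0.0, -0.16, 0.11]]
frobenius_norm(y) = 0.92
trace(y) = 1.54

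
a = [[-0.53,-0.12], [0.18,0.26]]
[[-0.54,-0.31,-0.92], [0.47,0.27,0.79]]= a @ [[0.73,0.42,1.23], [1.30,0.75,2.20]]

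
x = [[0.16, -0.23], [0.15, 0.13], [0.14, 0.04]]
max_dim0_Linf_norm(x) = 0.23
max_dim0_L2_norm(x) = 0.27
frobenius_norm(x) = 0.37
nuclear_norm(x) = 0.53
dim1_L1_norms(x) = [0.39, 0.28, 0.18]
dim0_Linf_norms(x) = [0.16, 0.23]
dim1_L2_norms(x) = [0.28, 0.2, 0.15]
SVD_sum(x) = [[0.18, -0.21], [-0.00, 0.00], [0.04, -0.05]] + [[-0.02,  -0.02], [0.15,  0.13], [0.10,  0.09]]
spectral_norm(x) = 0.29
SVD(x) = [[0.98, -0.12], [-0.0, 0.83], [0.21, 0.55]] @ diag([0.2852987166821508, 0.2402179057845561]) @ [[0.65,  -0.76],  [0.76,  0.65]]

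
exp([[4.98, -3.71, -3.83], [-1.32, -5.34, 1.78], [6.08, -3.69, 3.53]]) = [[18.57, -15.65, 59.81], [-13.55, 6.14, -5.24], [-87.21, 27.48, 53.55]]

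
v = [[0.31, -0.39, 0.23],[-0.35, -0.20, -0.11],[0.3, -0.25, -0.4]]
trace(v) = -0.29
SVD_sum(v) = [[0.34, -0.28, -0.07], [-0.09, 0.08, 0.02], [0.34, -0.28, -0.07]] + [[0.07, 0.03, 0.25], [-0.06, -0.02, -0.21], [-0.09, -0.03, -0.31]] + [[-0.1, -0.13, 0.04], [-0.2, -0.26, 0.08], [0.05, 0.06, -0.02]]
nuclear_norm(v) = 1.50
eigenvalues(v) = [0.6, -0.4, -0.49]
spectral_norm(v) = 0.64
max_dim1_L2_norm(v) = 0.56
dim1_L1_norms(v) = [0.93, 0.66, 0.95]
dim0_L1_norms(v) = [0.96, 0.84, 0.74]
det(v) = 0.12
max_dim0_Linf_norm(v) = 0.4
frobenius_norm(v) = 0.89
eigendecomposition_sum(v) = [[0.43, -0.25, 0.12], [-0.21, 0.12, -0.06], [0.18, -0.10, 0.05]] + [[-0.11, -0.24, -0.01], [-0.14, -0.29, -0.01], [0.12, 0.24, 0.01]] + [[-0.0, 0.1, 0.11], [0.00, -0.03, -0.04], [0.00, -0.39, -0.46]]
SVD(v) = [[-0.70, -0.56, 0.45], [0.19, 0.46, 0.87], [-0.69, 0.69, -0.21]] @ diag([0.6438927177600626, 0.4748720454203279, 0.38483595010585214]) @ [[-0.76, 0.63, 0.15], [-0.27, -0.1, -0.96], [-0.59, -0.77, 0.25]]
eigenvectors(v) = [[0.84, -0.53, -0.24], [-0.41, -0.65, 0.08], [0.35, 0.54, 0.97]]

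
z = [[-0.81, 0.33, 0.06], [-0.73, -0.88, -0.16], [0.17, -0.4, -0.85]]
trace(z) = -2.54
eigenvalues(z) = [(-0.86+0.41j), (-0.86-0.41j), (-0.81+0j)]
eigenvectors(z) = [[(-0.46+0.11j),-0.46-0.11j,(-0.2+0j)], [(-0.18-0.59j),-0.18+0.59j,(-0.17+0j)], [0.63+0.00j,(0.63-0j),(0.97+0j)]]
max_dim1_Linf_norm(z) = 0.88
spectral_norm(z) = 1.25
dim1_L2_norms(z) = [0.88, 1.15, 0.95]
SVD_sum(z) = [[-0.11, -0.14, -0.08], [-0.63, -0.81, -0.44], [-0.3, -0.38, -0.21]] + [[-0.60, 0.24, 0.42], [-0.16, 0.06, 0.11], [0.56, -0.22, -0.39]] + [[-0.10, 0.23, -0.28], [0.06, -0.14, 0.17], [-0.09, 0.21, -0.25]]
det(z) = -0.74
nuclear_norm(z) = 2.87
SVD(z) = [[-0.16, 0.72, 0.68], [-0.89, 0.19, -0.41], [-0.42, -0.67, 0.61]] @ diag([1.2479374810483348, 1.0715720015996446, 0.5543333733255358]) @ [[0.57, 0.72, 0.40], [-0.78, 0.31, 0.54], [-0.27, 0.62, -0.74]]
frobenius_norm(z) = 1.74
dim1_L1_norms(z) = [1.2, 1.77, 1.42]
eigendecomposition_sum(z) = [[-0.55+0.36j, 0.14+0.37j, (-0.09+0.14j)], [-0.50-0.69j, (-0.46+0.2j), (-0.18-0.1j)], [0.81-0.28j, -0.06-0.51j, 0.15-0.15j]] + [[(-0.55-0.36j), (0.14-0.37j), (-0.09-0.14j)],  [-0.50+0.69j, (-0.46-0.2j), (-0.18+0.1j)],  [(0.81+0.28j), (-0.06+0.51j), (0.15+0.15j)]] + [[0.30+0.00j, 0.06+0.00j, (0.23+0j)], [(0.26+0j), 0.05+0.00j, (0.21+0j)], [(-1.46-0j), (-0.27-0j), -1.16-0.00j]]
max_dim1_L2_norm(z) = 1.15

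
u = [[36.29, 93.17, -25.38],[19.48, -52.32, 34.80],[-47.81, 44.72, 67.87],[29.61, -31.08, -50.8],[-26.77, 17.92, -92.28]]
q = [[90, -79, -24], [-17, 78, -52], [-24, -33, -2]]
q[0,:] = [90, -79, -24]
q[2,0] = -24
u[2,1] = 44.72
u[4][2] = -92.28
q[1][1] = 78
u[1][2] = 34.8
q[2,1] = -33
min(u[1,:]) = -52.32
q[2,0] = -24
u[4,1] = 17.92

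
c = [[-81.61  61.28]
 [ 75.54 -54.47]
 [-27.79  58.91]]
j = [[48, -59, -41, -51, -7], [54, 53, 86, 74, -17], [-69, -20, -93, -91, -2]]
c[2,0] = -27.79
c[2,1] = 58.91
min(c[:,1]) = -54.47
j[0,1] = -59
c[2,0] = -27.79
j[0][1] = -59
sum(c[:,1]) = 65.72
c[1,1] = -54.47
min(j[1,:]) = -17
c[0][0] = -81.61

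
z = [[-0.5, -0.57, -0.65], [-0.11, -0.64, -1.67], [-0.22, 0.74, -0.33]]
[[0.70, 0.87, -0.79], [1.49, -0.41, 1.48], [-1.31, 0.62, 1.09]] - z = [[1.20, 1.44, -0.14], [1.6, 0.23, 3.15], [-1.09, -0.12, 1.42]]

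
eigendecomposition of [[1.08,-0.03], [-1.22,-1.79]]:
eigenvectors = [[0.92, 0.01],[-0.39, 1.00]]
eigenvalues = [1.09, -1.8]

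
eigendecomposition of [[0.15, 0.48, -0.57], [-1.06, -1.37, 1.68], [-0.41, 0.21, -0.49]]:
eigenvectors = [[-0.14-0.24j,-0.14+0.24j,(0.36+0j)], [(0.8+0j),0.80-0.00j,(-0.88+0j)], [(0.53-0.05j),0.53+0.05j,0.31+0.00j]]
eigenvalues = [(-0.08+0.22j), (-0.08-0.22j), (-1.54+0j)]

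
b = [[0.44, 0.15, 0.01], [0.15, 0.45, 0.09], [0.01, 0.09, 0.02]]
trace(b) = 0.91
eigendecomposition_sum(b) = [[0.27, 0.30, 0.05],  [0.30, 0.32, 0.05],  [0.05, 0.05, 0.01]] + [[0.17, -0.15, -0.04], [-0.15, 0.13, 0.04], [-0.04, 0.04, 0.01]] + [[0.00, -0.00, 0.00], [-0.0, 0.0, -0.0], [0.00, -0.00, 0.0]]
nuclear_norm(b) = 0.91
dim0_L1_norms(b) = [0.6, 0.69, 0.12]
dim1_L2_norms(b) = [0.46, 0.48, 0.09]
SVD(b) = [[-0.67,0.74,0.05], [-0.73,-0.65,-0.21], [-0.12,-0.18,0.98]] @ diag([0.6040238283435769, 0.30504811670813836, 0.0009280549482846057]) @ [[-0.67,-0.73,-0.12], [0.74,-0.65,-0.18], [0.05,-0.21,0.98]]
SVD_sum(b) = [[0.27, 0.3, 0.05], [0.3, 0.32, 0.05], [0.05, 0.05, 0.01]] + [[0.17, -0.15, -0.04],  [-0.15, 0.13, 0.04],  [-0.04, 0.04, 0.01]] + [[0.00, -0.00, 0.0],[-0.0, 0.0, -0.0],[0.0, -0.0, 0.00]]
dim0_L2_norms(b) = [0.46, 0.48, 0.09]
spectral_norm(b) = 0.60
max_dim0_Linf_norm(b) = 0.45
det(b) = 0.00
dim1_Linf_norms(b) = [0.44, 0.45, 0.09]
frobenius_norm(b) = 0.68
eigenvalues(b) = [0.6, 0.31, 0.0]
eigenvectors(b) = [[0.67, 0.74, 0.05],[0.73, -0.65, -0.21],[0.12, -0.18, 0.98]]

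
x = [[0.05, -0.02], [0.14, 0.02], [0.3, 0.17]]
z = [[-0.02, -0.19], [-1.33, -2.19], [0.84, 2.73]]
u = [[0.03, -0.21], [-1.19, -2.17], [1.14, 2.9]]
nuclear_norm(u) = 4.25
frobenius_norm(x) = 0.38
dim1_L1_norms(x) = [0.07, 0.16, 0.47]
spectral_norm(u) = 3.98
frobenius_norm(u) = 3.98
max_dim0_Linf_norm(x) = 0.3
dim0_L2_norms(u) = [1.65, 3.63]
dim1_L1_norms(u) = [0.24, 3.36, 4.04]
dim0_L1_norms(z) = [2.19, 5.11]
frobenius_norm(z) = 3.84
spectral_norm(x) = 0.37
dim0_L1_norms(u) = [2.36, 5.28]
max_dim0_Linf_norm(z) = 2.73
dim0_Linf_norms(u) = [1.19, 2.9]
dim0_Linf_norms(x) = [0.3, 0.17]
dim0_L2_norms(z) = [1.57, 3.51]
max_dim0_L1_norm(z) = 5.11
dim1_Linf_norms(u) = [0.21, 2.17, 2.9]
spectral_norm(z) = 3.81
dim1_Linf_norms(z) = [0.19, 2.19, 2.73]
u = z + x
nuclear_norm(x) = 0.43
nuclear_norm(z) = 4.29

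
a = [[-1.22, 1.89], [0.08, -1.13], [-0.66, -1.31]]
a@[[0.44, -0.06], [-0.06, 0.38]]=[[-0.65, 0.79], [0.1, -0.43], [-0.21, -0.46]]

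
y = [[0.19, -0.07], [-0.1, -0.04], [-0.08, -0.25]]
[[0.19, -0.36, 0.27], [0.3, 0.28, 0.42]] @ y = [[0.05, -0.07], [-0.0, -0.14]]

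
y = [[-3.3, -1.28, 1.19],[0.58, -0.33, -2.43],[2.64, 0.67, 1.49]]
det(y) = 7.067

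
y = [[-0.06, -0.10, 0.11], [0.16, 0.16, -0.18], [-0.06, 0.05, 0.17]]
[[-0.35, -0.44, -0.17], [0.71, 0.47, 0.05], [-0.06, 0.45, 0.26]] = y @ [[2.35, -3.56, -3.51], [1.96, 6.06, 3.12], [-0.12, -0.40, -0.65]]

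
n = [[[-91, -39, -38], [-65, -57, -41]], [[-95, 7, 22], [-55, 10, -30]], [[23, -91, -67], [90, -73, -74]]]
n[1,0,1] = 7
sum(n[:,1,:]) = -295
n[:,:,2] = [[-38, -41], [22, -30], [-67, -74]]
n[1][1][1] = 10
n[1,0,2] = 22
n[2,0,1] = -91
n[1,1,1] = 10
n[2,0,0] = 23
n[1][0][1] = 7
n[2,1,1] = -73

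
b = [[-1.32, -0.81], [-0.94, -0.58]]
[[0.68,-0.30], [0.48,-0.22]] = b @[[0.09, 0.34],[-0.98, -0.18]]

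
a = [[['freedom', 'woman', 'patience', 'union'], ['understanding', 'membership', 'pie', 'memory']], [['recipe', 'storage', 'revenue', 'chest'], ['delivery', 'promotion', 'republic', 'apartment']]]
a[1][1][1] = 'promotion'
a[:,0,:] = [['freedom', 'woman', 'patience', 'union'], ['recipe', 'storage', 'revenue', 'chest']]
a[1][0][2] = 'revenue'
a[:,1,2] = ['pie', 'republic']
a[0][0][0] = 'freedom'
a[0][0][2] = 'patience'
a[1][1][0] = 'delivery'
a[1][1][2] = 'republic'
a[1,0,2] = 'revenue'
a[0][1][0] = 'understanding'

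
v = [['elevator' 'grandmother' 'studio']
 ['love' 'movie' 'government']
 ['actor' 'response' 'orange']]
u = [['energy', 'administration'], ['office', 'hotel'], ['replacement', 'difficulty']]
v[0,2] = 'studio'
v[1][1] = 'movie'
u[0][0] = 'energy'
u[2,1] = 'difficulty'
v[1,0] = 'love'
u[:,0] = ['energy', 'office', 'replacement']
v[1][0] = 'love'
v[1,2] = 'government'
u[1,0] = 'office'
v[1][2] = 'government'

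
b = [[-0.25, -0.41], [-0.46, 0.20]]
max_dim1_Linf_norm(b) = 0.46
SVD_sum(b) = [[-0.31, -0.05], [-0.42, -0.07]] + [[0.06, -0.36],[-0.04, 0.27]]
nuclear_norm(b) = 0.98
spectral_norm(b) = 0.53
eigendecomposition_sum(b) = [[-0.38,-0.22],[-0.24,-0.14]] + [[0.13, -0.19], [-0.22, 0.34]]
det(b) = -0.24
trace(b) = -0.05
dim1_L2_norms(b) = [0.48, 0.5]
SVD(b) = [[-0.59, -0.81], [-0.81, 0.59]] @ diag([0.5251001705787626, 0.4543894924601079]) @ [[0.99, 0.15], [-0.15, 0.99]]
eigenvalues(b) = [-0.51, 0.46]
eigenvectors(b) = [[-0.84, 0.50],[-0.54, -0.87]]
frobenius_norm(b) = 0.69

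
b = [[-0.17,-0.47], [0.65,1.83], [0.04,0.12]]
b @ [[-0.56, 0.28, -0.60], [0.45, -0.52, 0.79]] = [[-0.12, 0.2, -0.27], [0.46, -0.77, 1.06], [0.03, -0.05, 0.07]]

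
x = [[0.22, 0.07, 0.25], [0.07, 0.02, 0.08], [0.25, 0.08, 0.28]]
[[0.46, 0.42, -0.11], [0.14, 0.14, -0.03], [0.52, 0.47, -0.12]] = x @ [[2.18, 1.57, -0.15],[2.43, -2.30, -2.98],[-0.77, 0.93, 0.54]]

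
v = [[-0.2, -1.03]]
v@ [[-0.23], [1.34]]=[[-1.33]]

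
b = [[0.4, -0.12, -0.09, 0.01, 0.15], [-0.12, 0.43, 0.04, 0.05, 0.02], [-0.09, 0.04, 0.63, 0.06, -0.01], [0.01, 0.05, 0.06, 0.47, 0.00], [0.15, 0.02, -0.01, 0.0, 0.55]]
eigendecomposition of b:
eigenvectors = [[-0.75, -0.47, -0.29, 0.3, -0.18], [-0.50, 0.29, -0.08, -0.45, 0.68], [-0.13, 0.7, -0.51, -0.02, -0.48], [0.17, 0.20, -0.28, 0.77, 0.52], [0.38, -0.40, -0.75, -0.34, 0.13]]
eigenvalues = [0.23, 0.73, 0.6, 0.44, 0.48]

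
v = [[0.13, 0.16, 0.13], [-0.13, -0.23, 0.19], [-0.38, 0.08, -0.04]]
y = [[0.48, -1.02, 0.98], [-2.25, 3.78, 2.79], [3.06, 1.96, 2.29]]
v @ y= [[0.1, 0.73, 0.87], [1.04, -0.36, -0.33], [-0.48, 0.61, -0.24]]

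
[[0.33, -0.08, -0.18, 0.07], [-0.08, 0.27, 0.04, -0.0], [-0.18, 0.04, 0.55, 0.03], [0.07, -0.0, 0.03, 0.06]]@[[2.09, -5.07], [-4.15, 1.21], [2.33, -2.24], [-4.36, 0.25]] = [[0.3, -1.35], [-1.19, 0.64], [0.61, -0.26], [-0.05, -0.41]]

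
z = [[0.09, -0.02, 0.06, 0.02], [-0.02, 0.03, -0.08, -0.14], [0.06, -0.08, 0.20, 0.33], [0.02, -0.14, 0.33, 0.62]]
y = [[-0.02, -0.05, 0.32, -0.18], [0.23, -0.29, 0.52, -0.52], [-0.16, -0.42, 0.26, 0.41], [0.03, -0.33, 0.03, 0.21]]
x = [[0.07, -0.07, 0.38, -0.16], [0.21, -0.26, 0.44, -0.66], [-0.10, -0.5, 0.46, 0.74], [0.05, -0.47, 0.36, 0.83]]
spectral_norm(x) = 1.45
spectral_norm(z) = 0.84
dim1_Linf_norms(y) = [0.32, 0.52, 0.42, 0.33]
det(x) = -0.03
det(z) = 0.00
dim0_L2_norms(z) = [0.11, 0.17, 0.4, 0.72]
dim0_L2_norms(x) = [0.25, 0.74, 0.82, 1.3]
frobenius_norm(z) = 0.84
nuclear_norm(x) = 2.64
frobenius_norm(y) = 1.19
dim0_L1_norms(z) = [0.19, 0.27, 0.67, 1.11]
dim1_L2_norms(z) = [0.11, 0.17, 0.4, 0.72]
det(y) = 0.00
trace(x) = 1.10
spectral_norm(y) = 0.89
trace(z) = 0.94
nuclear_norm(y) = 1.87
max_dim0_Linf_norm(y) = 0.52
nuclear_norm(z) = 0.95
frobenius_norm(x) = 1.73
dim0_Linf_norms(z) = [0.09, 0.14, 0.33, 0.62]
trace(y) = 0.16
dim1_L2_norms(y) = [0.37, 0.82, 0.66, 0.39]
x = y + z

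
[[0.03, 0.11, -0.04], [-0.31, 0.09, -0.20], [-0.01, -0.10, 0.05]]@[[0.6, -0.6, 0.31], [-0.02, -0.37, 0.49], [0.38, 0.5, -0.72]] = [[0.0, -0.08, 0.09],[-0.26, 0.05, 0.09],[0.02, 0.07, -0.09]]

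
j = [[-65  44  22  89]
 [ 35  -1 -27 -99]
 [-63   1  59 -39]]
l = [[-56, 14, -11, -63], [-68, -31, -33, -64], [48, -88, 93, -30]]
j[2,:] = [-63, 1, 59, -39]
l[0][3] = -63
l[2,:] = [48, -88, 93, -30]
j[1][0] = 35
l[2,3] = -30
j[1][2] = -27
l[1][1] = -31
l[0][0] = -56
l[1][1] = -31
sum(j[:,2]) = 54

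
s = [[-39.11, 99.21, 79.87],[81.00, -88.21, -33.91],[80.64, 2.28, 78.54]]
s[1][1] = -88.21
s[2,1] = 2.28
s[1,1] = -88.21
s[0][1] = 99.21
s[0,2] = 79.87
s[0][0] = -39.11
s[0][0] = -39.11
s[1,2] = -33.91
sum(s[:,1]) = 13.28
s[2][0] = 80.64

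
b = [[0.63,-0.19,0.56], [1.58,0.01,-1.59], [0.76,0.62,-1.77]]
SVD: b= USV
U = [[0.04, 0.77, 0.63],[-0.74, 0.45, -0.5],[-0.67, -0.45, 0.6]]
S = [2.94, 1.08, 0.27]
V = [[-0.56,-0.15,0.81], [0.79,-0.39,0.48], [0.25,0.91,0.33]]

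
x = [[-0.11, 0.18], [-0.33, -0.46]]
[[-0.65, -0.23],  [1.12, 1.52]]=x @ [[0.87, -1.53], [-3.06, -2.21]]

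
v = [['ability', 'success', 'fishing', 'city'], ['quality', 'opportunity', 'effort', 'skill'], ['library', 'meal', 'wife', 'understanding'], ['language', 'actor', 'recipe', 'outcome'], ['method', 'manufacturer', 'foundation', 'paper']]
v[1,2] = 'effort'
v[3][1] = 'actor'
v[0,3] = 'city'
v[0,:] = ['ability', 'success', 'fishing', 'city']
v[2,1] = 'meal'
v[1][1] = 'opportunity'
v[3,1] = 'actor'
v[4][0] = 'method'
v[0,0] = 'ability'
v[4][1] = 'manufacturer'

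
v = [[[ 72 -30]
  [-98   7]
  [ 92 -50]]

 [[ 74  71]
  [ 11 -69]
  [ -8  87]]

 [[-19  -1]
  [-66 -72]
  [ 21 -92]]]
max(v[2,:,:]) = 21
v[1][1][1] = -69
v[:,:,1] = [[-30, 7, -50], [71, -69, 87], [-1, -72, -92]]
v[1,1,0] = 11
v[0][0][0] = 72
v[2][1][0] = -66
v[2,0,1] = -1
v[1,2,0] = -8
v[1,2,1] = 87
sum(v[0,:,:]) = -7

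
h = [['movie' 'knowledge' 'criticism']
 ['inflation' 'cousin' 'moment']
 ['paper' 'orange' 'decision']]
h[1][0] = 'inflation'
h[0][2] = 'criticism'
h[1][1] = 'cousin'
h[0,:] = ['movie', 'knowledge', 'criticism']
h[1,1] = 'cousin'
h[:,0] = ['movie', 'inflation', 'paper']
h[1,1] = 'cousin'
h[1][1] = 'cousin'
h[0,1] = 'knowledge'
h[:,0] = ['movie', 'inflation', 'paper']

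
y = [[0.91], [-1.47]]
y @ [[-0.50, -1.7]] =[[-0.46, -1.55], [0.74, 2.50]]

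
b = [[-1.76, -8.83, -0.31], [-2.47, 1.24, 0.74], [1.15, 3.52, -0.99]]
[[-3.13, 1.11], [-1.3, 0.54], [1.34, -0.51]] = b@[[0.69, -0.27], [0.21, -0.07], [0.19, -0.05]]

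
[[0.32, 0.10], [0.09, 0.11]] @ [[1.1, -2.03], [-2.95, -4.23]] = [[0.06, -1.07], [-0.23, -0.65]]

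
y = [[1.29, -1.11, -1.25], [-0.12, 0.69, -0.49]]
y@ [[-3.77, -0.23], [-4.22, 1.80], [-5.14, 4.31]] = [[6.25, -7.68], [0.06, -0.84]]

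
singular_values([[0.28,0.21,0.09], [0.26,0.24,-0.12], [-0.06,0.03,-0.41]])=[0.5, 0.44, 0.0]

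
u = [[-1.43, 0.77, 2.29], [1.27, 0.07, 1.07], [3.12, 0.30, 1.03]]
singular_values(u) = [3.7, 2.79, 0.22]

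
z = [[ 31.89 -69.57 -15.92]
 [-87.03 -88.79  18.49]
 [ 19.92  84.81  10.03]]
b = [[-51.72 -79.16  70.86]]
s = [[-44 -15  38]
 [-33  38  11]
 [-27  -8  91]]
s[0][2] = 38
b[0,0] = -51.72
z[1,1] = -88.79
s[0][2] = 38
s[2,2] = 91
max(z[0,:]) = 31.89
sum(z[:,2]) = 12.599999999999998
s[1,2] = 11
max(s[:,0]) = -27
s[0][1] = -15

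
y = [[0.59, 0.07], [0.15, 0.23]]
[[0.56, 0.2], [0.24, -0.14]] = y@[[0.9, 0.44],[0.44, -0.90]]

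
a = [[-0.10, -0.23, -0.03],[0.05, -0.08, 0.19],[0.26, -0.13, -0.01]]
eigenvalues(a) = [(-0.23+0j), (0.02+0.25j), (0.02-0.25j)]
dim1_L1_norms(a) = [0.36, 0.32, 0.4]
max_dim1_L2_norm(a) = 0.29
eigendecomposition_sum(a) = [[(-0.11+0j), (-0.1+0j), 0.07+0.00j],  [(-0.07+0j), -0.07+0.00j, (0.05+0j)],  [0.08-0.00j, 0.08-0.00j, -0.06-0.00j]] + [[0.00+0.07j, (-0.06-0.05j), -0.05+0.04j], [(0.06-0.04j), (-0.01+0.09j), (0.07+0.02j)], [0.09+0.04j, -0.10+0.05j, (0.02+0.09j)]] + [[-0.07j, -0.06+0.05j, (-0.05-0.04j)], [(0.06+0.04j), -0.01-0.09j, (0.07-0.02j)], [0.09-0.04j, -0.10-0.05j, 0.02-0.09j]]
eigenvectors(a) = [[-0.70+0.00j, 0.21+0.44j, 0.21-0.44j], [(-0.46+0j), (0.27-0.46j), (0.27+0.46j)], [0.55+0.00j, 0.69+0.00j, (0.69-0j)]]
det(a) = -0.01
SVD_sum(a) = [[0.05, -0.04, 0.01],  [0.09, -0.08, 0.03],  [0.2, -0.18, 0.06]] + [[-0.16,-0.18,-0.01], [-0.01,-0.02,-0.00], [0.04,0.05,0.00]] + [[0.01,-0.0,-0.03], [-0.03,0.02,0.17], [0.01,-0.01,-0.07]]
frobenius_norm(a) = 0.44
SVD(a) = [[0.22, -0.96, 0.19], [0.41, -0.08, -0.91], [0.89, 0.27, 0.37]] @ diag([0.309139275209545, 0.2515423297436011, 0.18590149238260217]) @ [[0.74, -0.64, 0.20], [0.65, 0.76, 0.04], [0.18, -0.1, -0.98]]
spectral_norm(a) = 0.31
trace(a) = -0.19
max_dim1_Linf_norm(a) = 0.26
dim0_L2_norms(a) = [0.28, 0.28, 0.19]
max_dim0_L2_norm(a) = 0.28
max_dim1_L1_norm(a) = 0.4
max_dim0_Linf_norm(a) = 0.26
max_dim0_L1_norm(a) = 0.44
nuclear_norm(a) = 0.75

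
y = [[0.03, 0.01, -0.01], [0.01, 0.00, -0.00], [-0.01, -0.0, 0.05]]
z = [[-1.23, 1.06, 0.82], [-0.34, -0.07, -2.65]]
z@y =[[-0.03, -0.01, 0.05], [0.02, -0.0, -0.13]]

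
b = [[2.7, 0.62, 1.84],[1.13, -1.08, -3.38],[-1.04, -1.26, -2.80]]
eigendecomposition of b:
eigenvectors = [[-0.8, 0.06, -0.23], [-0.53, 0.92, 0.77], [0.29, -0.38, 0.59]]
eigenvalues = [2.45, 0.39, -4.03]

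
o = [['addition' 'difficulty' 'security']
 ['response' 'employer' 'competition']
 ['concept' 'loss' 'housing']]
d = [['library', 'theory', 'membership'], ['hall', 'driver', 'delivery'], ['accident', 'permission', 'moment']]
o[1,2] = 'competition'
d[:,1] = ['theory', 'driver', 'permission']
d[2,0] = 'accident'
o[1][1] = 'employer'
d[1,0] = 'hall'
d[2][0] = 'accident'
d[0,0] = 'library'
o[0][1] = 'difficulty'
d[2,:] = ['accident', 'permission', 'moment']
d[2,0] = 'accident'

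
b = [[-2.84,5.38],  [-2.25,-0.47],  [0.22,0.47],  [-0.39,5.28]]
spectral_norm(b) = 7.91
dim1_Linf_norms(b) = [5.38, 2.25, 0.47, 5.28]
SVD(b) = [[0.76,0.36], [0.03,0.81], [0.05,-0.13], [0.65,-0.45]] @ diag([7.910660221067698, 2.8310165783366834]) @ [[-0.31, 0.95], [-0.95, -0.31]]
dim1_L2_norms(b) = [6.08, 2.3, 0.52, 5.29]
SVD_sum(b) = [[-1.87,5.70], [-0.08,0.24], [-0.12,0.36], [-1.60,4.88]] + [[-0.97, -0.32],  [-2.17, -0.71],  [0.34, 0.11],  [1.21, 0.40]]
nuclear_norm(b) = 10.74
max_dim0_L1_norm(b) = 11.6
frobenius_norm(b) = 8.40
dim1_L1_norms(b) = [8.22, 2.72, 0.69, 5.67]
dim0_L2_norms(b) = [3.65, 7.57]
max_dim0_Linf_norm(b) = 5.38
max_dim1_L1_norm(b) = 8.22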